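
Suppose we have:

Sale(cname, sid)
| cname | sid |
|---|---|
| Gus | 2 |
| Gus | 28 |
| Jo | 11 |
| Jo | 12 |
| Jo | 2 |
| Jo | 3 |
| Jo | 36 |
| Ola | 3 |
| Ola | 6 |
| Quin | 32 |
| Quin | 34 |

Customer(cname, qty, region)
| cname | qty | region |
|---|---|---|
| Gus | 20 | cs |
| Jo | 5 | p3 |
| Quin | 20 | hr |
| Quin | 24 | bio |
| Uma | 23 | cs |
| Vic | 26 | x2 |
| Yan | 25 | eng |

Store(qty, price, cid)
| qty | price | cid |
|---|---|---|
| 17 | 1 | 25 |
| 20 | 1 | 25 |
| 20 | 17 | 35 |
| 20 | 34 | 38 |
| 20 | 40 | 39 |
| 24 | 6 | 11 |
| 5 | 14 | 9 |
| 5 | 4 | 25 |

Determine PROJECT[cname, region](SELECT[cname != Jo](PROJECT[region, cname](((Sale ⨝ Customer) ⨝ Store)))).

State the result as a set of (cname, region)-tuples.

Joining Sale and Customer on cname yields {(Gus, 2, 20, cs), (Gus, 28, 20, cs), (Jo, 11, 5, p3), (Jo, 12, 5, p3), (Jo, 2, 5, p3), (Jo, 3, 5, p3), (Jo, 36, 5, p3), (Quin, 32, 20, hr), (Quin, 32, 24, bio), (Quin, 34, 20, hr), (Quin, 34, 24, bio)}.
Joining (Sale ⨝ Customer) and Store on qty yields {(Gus, 2, 20, cs, 1, 25), (Gus, 2, 20, cs, 17, 35), (Gus, 2, 20, cs, 34, 38), (Gus, 2, 20, cs, 40, 39), (Gus, 28, 20, cs, 1, 25), (Gus, 28, 20, cs, 17, 35), (Gus, 28, 20, cs, 34, 38), (Gus, 28, 20, cs, 40, 39), (Jo, 11, 5, p3, 14, 9), (Jo, 11, 5, p3, 4, 25), (Jo, 12, 5, p3, 14, 9), (Jo, 12, 5, p3, 4, 25), (Jo, 2, 5, p3, 14, 9), (Jo, 2, 5, p3, 4, 25), (Jo, 3, 5, p3, 14, 9), (Jo, 3, 5, p3, 4, 25), (Jo, 36, 5, p3, 14, 9), (Jo, 36, 5, p3, 4, 25), (Quin, 32, 20, hr, 1, 25), (Quin, 32, 20, hr, 17, 35), (Quin, 32, 20, hr, 34, 38), (Quin, 32, 20, hr, 40, 39), (Quin, 32, 24, bio, 6, 11), (Quin, 34, 20, hr, 1, 25), (Quin, 34, 20, hr, 17, 35), (Quin, 34, 20, hr, 34, 38), (Quin, 34, 20, hr, 40, 39), (Quin, 34, 24, bio, 6, 11)}.
Keep only column(s) region, cname (24 duplicate(s) eliminated): {(bio, Quin), (cs, Gus), (hr, Quin), (p3, Jo)}
σ[cname != Jo]: keep tuples satisfying cname != Jo → {(bio, Quin), (cs, Gus), (hr, Quin)}
Keep only column(s) cname, region: {(Gus, cs), (Quin, bio), (Quin, hr)}

{(Gus, cs), (Quin, bio), (Quin, hr)}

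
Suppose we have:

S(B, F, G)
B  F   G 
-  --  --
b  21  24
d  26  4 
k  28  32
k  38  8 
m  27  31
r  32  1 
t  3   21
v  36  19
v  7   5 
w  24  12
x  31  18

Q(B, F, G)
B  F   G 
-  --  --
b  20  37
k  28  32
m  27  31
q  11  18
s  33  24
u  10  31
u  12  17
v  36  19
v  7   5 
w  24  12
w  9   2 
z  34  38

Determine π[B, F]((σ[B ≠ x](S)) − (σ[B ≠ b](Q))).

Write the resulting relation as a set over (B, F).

σ[B ≠ x]: keep tuples satisfying B ≠ x → {(b, 21, 24), (d, 26, 4), (k, 28, 32), (k, 38, 8), (m, 27, 31), (r, 32, 1), (t, 3, 21), (v, 36, 19), (v, 7, 5), (w, 24, 12)}
σ[B ≠ b]: keep tuples satisfying B ≠ b → {(k, 28, 32), (m, 27, 31), (q, 11, 18), (s, 33, 24), (u, 10, 31), (u, 12, 17), (v, 36, 19), (v, 7, 5), (w, 24, 12), (w, 9, 2), (z, 34, 38)}
Taking the difference: {(b, 21, 24), (d, 26, 4), (k, 38, 8), (r, 32, 1), (t, 3, 21)}
π_{B, F} gives {(b, 21), (d, 26), (k, 38), (r, 32), (t, 3)}.

{(b, 21), (d, 26), (k, 38), (r, 32), (t, 3)}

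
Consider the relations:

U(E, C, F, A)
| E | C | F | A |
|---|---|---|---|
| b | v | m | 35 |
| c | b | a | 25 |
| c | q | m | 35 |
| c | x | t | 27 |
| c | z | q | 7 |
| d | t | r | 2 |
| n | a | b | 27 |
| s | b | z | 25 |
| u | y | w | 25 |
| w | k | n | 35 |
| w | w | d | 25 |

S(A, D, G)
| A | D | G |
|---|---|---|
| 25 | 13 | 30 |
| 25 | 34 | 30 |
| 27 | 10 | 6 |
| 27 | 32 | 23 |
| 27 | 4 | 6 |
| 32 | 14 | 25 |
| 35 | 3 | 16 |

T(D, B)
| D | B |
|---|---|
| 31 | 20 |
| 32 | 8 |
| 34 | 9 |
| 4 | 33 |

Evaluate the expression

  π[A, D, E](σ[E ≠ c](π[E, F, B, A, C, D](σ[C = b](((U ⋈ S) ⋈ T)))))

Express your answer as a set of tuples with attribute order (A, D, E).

{(25, 34, s)}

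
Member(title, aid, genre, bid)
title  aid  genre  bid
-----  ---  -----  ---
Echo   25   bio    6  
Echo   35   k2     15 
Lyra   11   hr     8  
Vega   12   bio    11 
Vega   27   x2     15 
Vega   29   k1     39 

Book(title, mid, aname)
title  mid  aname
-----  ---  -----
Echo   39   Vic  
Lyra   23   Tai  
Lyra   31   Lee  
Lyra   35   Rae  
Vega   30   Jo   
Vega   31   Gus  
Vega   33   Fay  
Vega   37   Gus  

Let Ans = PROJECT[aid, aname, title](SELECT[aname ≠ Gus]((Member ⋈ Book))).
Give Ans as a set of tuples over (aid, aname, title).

{(11, Lee, Lyra), (11, Rae, Lyra), (11, Tai, Lyra), (12, Fay, Vega), (12, Jo, Vega), (25, Vic, Echo), (27, Fay, Vega), (27, Jo, Vega), (29, Fay, Vega), (29, Jo, Vega), (35, Vic, Echo)}

Joining Member and Book on title yields {(Echo, 25, bio, 6, 39, Vic), (Echo, 35, k2, 15, 39, Vic), (Lyra, 11, hr, 8, 23, Tai), (Lyra, 11, hr, 8, 31, Lee), (Lyra, 11, hr, 8, 35, Rae), (Vega, 12, bio, 11, 30, Jo), (Vega, 12, bio, 11, 31, Gus), (Vega, 12, bio, 11, 33, Fay), (Vega, 12, bio, 11, 37, Gus), (Vega, 27, x2, 15, 30, Jo), (Vega, 27, x2, 15, 31, Gus), (Vega, 27, x2, 15, 33, Fay), (Vega, 27, x2, 15, 37, Gus), (Vega, 29, k1, 39, 30, Jo), (Vega, 29, k1, 39, 31, Gus), (Vega, 29, k1, 39, 33, Fay), (Vega, 29, k1, 39, 37, Gus)}.
Filtering on aname ≠ Gus leaves {(Echo, 25, bio, 6, 39, Vic), (Echo, 35, k2, 15, 39, Vic), (Lyra, 11, hr, 8, 23, Tai), (Lyra, 11, hr, 8, 31, Lee), (Lyra, 11, hr, 8, 35, Rae), (Vega, 12, bio, 11, 30, Jo), (Vega, 12, bio, 11, 33, Fay), (Vega, 27, x2, 15, 30, Jo), (Vega, 27, x2, 15, 33, Fay), (Vega, 29, k1, 39, 30, Jo), (Vega, 29, k1, 39, 33, Fay)}.
Keep only column(s) aid, aname, title: {(11, Lee, Lyra), (11, Rae, Lyra), (11, Tai, Lyra), (12, Fay, Vega), (12, Jo, Vega), (25, Vic, Echo), (27, Fay, Vega), (27, Jo, Vega), (29, Fay, Vega), (29, Jo, Vega), (35, Vic, Echo)}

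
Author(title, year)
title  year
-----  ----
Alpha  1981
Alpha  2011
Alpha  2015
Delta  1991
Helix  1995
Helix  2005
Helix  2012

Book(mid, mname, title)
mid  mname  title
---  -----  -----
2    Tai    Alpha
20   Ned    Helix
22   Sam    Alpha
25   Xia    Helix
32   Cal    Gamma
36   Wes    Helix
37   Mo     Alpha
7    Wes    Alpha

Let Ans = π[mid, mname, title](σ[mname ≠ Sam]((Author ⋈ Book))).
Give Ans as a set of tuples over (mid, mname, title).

Author ⋈ Book (natural join on title): {(Alpha, 1981, 2, Tai), (Alpha, 1981, 22, Sam), (Alpha, 1981, 37, Mo), (Alpha, 1981, 7, Wes), (Alpha, 2011, 2, Tai), (Alpha, 2011, 22, Sam), (Alpha, 2011, 37, Mo), (Alpha, 2011, 7, Wes), (Alpha, 2015, 2, Tai), (Alpha, 2015, 22, Sam), (Alpha, 2015, 37, Mo), (Alpha, 2015, 7, Wes), (Helix, 1995, 20, Ned), (Helix, 1995, 25, Xia), (Helix, 1995, 36, Wes), (Helix, 2005, 20, Ned), (Helix, 2005, 25, Xia), (Helix, 2005, 36, Wes), (Helix, 2012, 20, Ned), (Helix, 2012, 25, Xia), (Helix, 2012, 36, Wes)}
Filtering on mname ≠ Sam leaves {(Alpha, 1981, 2, Tai), (Alpha, 1981, 37, Mo), (Alpha, 1981, 7, Wes), (Alpha, 2011, 2, Tai), (Alpha, 2011, 37, Mo), (Alpha, 2011, 7, Wes), (Alpha, 2015, 2, Tai), (Alpha, 2015, 37, Mo), (Alpha, 2015, 7, Wes), (Helix, 1995, 20, Ned), (Helix, 1995, 25, Xia), (Helix, 1995, 36, Wes), (Helix, 2005, 20, Ned), (Helix, 2005, 25, Xia), (Helix, 2005, 36, Wes), (Helix, 2012, 20, Ned), (Helix, 2012, 25, Xia), (Helix, 2012, 36, Wes)}.
π[mid, mname, title]: project onto (mid, mname, title) (12 duplicate(s) eliminated) → {(2, Tai, Alpha), (20, Ned, Helix), (25, Xia, Helix), (36, Wes, Helix), (37, Mo, Alpha), (7, Wes, Alpha)}

{(2, Tai, Alpha), (20, Ned, Helix), (25, Xia, Helix), (36, Wes, Helix), (37, Mo, Alpha), (7, Wes, Alpha)}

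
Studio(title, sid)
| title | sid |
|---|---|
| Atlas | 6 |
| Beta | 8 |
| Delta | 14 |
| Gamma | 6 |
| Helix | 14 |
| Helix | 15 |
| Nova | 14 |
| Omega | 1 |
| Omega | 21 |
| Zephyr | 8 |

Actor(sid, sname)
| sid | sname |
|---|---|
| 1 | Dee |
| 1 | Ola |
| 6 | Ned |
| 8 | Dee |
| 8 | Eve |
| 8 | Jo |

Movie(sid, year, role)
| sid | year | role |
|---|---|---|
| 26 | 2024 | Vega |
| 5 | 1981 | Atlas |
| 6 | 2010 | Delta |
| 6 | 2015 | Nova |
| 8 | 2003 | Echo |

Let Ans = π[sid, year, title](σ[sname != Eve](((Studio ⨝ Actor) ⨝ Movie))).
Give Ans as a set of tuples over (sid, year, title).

Natural join on sid: {(Atlas, 6, Ned), (Beta, 8, Dee), (Beta, 8, Eve), (Beta, 8, Jo), (Gamma, 6, Ned), (Omega, 1, Dee), (Omega, 1, Ola), (Zephyr, 8, Dee), (Zephyr, 8, Eve), (Zephyr, 8, Jo)}
Natural join on sid: {(Atlas, 6, Ned, 2010, Delta), (Atlas, 6, Ned, 2015, Nova), (Beta, 8, Dee, 2003, Echo), (Beta, 8, Eve, 2003, Echo), (Beta, 8, Jo, 2003, Echo), (Gamma, 6, Ned, 2010, Delta), (Gamma, 6, Ned, 2015, Nova), (Zephyr, 8, Dee, 2003, Echo), (Zephyr, 8, Eve, 2003, Echo), (Zephyr, 8, Jo, 2003, Echo)}
Filtering on sname != Eve leaves {(Atlas, 6, Ned, 2010, Delta), (Atlas, 6, Ned, 2015, Nova), (Beta, 8, Dee, 2003, Echo), (Beta, 8, Jo, 2003, Echo), (Gamma, 6, Ned, 2010, Delta), (Gamma, 6, Ned, 2015, Nova), (Zephyr, 8, Dee, 2003, Echo), (Zephyr, 8, Jo, 2003, Echo)}.
Projecting to sid, year, title (2 duplicate(s) eliminated): {(6, 2010, Atlas), (6, 2010, Gamma), (6, 2015, Atlas), (6, 2015, Gamma), (8, 2003, Beta), (8, 2003, Zephyr)}

{(6, 2010, Atlas), (6, 2010, Gamma), (6, 2015, Atlas), (6, 2015, Gamma), (8, 2003, Beta), (8, 2003, Zephyr)}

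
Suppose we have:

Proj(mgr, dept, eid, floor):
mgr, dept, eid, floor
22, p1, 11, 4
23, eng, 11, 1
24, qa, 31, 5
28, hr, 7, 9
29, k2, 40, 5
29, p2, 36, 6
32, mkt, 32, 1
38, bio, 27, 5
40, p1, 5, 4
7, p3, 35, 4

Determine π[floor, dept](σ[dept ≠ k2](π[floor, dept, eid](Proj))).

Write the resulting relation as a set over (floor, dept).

π[floor, dept, eid]: project onto (floor, dept, eid) → {(1, eng, 11), (1, mkt, 32), (4, p1, 11), (4, p1, 5), (4, p3, 35), (5, bio, 27), (5, k2, 40), (5, qa, 31), (6, p2, 36), (9, hr, 7)}
Selection dept ≠ k2: {(1, eng, 11), (1, mkt, 32), (4, p1, 11), (4, p1, 5), (4, p3, 35), (5, bio, 27), (5, qa, 31), (6, p2, 36), (9, hr, 7)}
π[floor, dept]: project onto (floor, dept) (1 duplicate(s) eliminated) → {(1, eng), (1, mkt), (4, p1), (4, p3), (5, bio), (5, qa), (6, p2), (9, hr)}

{(1, eng), (1, mkt), (4, p1), (4, p3), (5, bio), (5, qa), (6, p2), (9, hr)}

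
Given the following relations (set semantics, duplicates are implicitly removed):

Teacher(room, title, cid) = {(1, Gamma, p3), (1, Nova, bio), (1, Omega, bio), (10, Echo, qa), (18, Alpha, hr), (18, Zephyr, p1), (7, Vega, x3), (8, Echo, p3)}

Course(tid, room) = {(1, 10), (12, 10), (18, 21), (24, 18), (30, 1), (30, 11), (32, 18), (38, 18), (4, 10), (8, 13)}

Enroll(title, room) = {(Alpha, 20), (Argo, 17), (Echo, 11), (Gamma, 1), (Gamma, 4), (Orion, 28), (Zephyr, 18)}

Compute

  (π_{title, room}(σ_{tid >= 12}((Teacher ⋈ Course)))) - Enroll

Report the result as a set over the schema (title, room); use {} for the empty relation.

Teacher ⋈ Course (natural join on room): {(1, Gamma, p3, 30), (1, Nova, bio, 30), (1, Omega, bio, 30), (10, Echo, qa, 1), (10, Echo, qa, 12), (10, Echo, qa, 4), (18, Alpha, hr, 24), (18, Alpha, hr, 32), (18, Alpha, hr, 38), (18, Zephyr, p1, 24), (18, Zephyr, p1, 32), (18, Zephyr, p1, 38)}
σ[tid >= 12]: keep tuples satisfying tid >= 12 → {(1, Gamma, p3, 30), (1, Nova, bio, 30), (1, Omega, bio, 30), (10, Echo, qa, 12), (18, Alpha, hr, 24), (18, Alpha, hr, 32), (18, Alpha, hr, 38), (18, Zephyr, p1, 24), (18, Zephyr, p1, 32), (18, Zephyr, p1, 38)}
Projecting to title, room (4 duplicate(s) eliminated): {(Alpha, 18), (Echo, 10), (Gamma, 1), (Nova, 1), (Omega, 1), (Zephyr, 18)}
Set difference of the two operands is {(Alpha, 18), (Echo, 10), (Nova, 1), (Omega, 1)}.

{(Alpha, 18), (Echo, 10), (Nova, 1), (Omega, 1)}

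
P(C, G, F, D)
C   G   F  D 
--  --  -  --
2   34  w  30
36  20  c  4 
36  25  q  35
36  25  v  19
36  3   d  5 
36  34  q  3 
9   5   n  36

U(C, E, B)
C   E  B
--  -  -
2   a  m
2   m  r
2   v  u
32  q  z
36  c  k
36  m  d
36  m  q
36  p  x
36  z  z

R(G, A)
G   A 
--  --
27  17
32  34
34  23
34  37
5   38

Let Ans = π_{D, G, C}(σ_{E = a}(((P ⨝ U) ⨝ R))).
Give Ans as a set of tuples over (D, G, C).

P ⋈ U (natural join on C): {(2, 34, w, 30, a, m), (2, 34, w, 30, m, r), (2, 34, w, 30, v, u), (36, 20, c, 4, c, k), (36, 20, c, 4, m, d), (36, 20, c, 4, m, q), (36, 20, c, 4, p, x), (36, 20, c, 4, z, z), (36, 25, q, 35, c, k), (36, 25, q, 35, m, d), (36, 25, q, 35, m, q), (36, 25, q, 35, p, x), (36, 25, q, 35, z, z), (36, 25, v, 19, c, k), (36, 25, v, 19, m, d), (36, 25, v, 19, m, q), (36, 25, v, 19, p, x), (36, 25, v, 19, z, z), (36, 3, d, 5, c, k), (36, 3, d, 5, m, d), (36, 3, d, 5, m, q), (36, 3, d, 5, p, x), (36, 3, d, 5, z, z), (36, 34, q, 3, c, k), (36, 34, q, 3, m, d), (36, 34, q, 3, m, q), (36, 34, q, 3, p, x), (36, 34, q, 3, z, z)}
(P ⨝ U) ⋈ R (natural join on G): {(2, 34, w, 30, a, m, 23), (2, 34, w, 30, a, m, 37), (2, 34, w, 30, m, r, 23), (2, 34, w, 30, m, r, 37), (2, 34, w, 30, v, u, 23), (2, 34, w, 30, v, u, 37), (36, 34, q, 3, c, k, 23), (36, 34, q, 3, c, k, 37), (36, 34, q, 3, m, d, 23), (36, 34, q, 3, m, d, 37), (36, 34, q, 3, m, q, 23), (36, 34, q, 3, m, q, 37), (36, 34, q, 3, p, x, 23), (36, 34, q, 3, p, x, 37), (36, 34, q, 3, z, z, 23), (36, 34, q, 3, z, z, 37)}
σ[E = a]: keep tuples satisfying E = a → {(2, 34, w, 30, a, m, 23), (2, 34, w, 30, a, m, 37)}
Projecting to D, G, C (1 duplicate(s) eliminated): {(30, 34, 2)}

{(30, 34, 2)}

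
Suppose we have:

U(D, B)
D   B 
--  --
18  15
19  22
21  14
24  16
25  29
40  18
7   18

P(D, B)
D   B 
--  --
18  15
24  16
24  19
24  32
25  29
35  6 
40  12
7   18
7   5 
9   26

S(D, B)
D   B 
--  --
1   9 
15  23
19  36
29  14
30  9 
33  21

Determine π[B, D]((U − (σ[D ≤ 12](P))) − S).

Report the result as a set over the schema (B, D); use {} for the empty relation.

{(14, 21), (15, 18), (16, 24), (18, 40), (22, 19), (29, 25)}

Filtering on D ≤ 12 leaves {(7, 18), (7, 5), (9, 26)}.
Difference: {(18, 15), (19, 22), (21, 14), (24, 16), (25, 29), (40, 18), (7, 18)} with {(7, 18), (7, 5), (9, 26)} → {(18, 15), (19, 22), (21, 14), (24, 16), (25, 29), (40, 18)}
Difference: {(18, 15), (19, 22), (21, 14), (24, 16), (25, 29), (40, 18)} with {(1, 9), (15, 23), (19, 36), (29, 14), (30, 9), (33, 21)} → {(18, 15), (19, 22), (21, 14), (24, 16), (25, 29), (40, 18)}
π[B, D]: project onto (B, D) → {(14, 21), (15, 18), (16, 24), (18, 40), (22, 19), (29, 25)}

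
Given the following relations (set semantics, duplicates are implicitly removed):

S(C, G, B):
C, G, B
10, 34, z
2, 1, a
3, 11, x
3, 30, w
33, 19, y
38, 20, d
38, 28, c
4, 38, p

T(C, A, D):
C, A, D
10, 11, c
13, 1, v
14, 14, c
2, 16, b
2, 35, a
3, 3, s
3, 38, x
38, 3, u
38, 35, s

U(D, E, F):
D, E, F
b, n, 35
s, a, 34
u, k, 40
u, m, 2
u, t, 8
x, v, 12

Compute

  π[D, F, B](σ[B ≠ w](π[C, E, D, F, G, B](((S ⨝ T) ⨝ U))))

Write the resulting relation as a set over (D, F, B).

{(b, 35, a), (s, 34, c), (s, 34, d), (s, 34, x), (u, 2, c), (u, 2, d), (u, 40, c), (u, 40, d), (u, 8, c), (u, 8, d), (x, 12, x)}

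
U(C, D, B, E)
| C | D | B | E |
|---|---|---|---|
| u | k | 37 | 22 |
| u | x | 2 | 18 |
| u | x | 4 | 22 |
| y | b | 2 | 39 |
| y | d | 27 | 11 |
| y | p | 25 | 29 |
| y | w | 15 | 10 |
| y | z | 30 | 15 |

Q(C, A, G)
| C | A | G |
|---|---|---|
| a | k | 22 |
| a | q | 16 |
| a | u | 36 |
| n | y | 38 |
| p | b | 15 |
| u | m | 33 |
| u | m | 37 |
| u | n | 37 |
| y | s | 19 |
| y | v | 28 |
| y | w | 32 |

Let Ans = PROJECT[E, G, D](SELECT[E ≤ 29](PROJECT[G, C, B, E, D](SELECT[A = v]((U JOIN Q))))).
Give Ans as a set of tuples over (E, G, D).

U ⋈ Q (natural join on C): {(u, k, 37, 22, m, 33), (u, k, 37, 22, m, 37), (u, k, 37, 22, n, 37), (u, x, 2, 18, m, 33), (u, x, 2, 18, m, 37), (u, x, 2, 18, n, 37), (u, x, 4, 22, m, 33), (u, x, 4, 22, m, 37), (u, x, 4, 22, n, 37), (y, b, 2, 39, s, 19), (y, b, 2, 39, v, 28), (y, b, 2, 39, w, 32), (y, d, 27, 11, s, 19), (y, d, 27, 11, v, 28), (y, d, 27, 11, w, 32), (y, p, 25, 29, s, 19), (y, p, 25, 29, v, 28), (y, p, 25, 29, w, 32), (y, w, 15, 10, s, 19), (y, w, 15, 10, v, 28), (y, w, 15, 10, w, 32), (y, z, 30, 15, s, 19), (y, z, 30, 15, v, 28), (y, z, 30, 15, w, 32)}
Apply σ_{A = v}; surviving tuples: {(y, b, 2, 39, v, 28), (y, d, 27, 11, v, 28), (y, p, 25, 29, v, 28), (y, w, 15, 10, v, 28), (y, z, 30, 15, v, 28)}
Projecting to G, C, B, E, D: {(28, y, 15, 10, w), (28, y, 2, 39, b), (28, y, 25, 29, p), (28, y, 27, 11, d), (28, y, 30, 15, z)}
Apply σ_{E ≤ 29}; surviving tuples: {(28, y, 15, 10, w), (28, y, 25, 29, p), (28, y, 27, 11, d), (28, y, 30, 15, z)}
Projecting to E, G, D: {(10, 28, w), (11, 28, d), (15, 28, z), (29, 28, p)}

{(10, 28, w), (11, 28, d), (15, 28, z), (29, 28, p)}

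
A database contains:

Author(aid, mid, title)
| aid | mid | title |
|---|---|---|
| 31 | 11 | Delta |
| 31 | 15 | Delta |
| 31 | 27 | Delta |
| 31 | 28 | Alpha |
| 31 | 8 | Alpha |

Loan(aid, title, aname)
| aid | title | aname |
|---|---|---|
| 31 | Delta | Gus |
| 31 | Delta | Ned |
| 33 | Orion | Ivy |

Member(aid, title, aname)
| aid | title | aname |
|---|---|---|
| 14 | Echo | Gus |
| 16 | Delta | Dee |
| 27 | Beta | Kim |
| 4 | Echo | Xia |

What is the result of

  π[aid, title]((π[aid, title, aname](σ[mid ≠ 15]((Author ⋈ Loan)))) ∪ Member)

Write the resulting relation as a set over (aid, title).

Joining Author and Loan on aid, title yields {(31, 11, Delta, Gus), (31, 11, Delta, Ned), (31, 15, Delta, Gus), (31, 15, Delta, Ned), (31, 27, Delta, Gus), (31, 27, Delta, Ned)}.
Filtering on mid ≠ 15 leaves {(31, 11, Delta, Gus), (31, 11, Delta, Ned), (31, 27, Delta, Gus), (31, 27, Delta, Ned)}.
π[aid, title, aname]: project onto (aid, title, aname) (2 duplicate(s) eliminated) → {(31, Delta, Gus), (31, Delta, Ned)}
Taking the union: {(14, Echo, Gus), (16, Delta, Dee), (27, Beta, Kim), (31, Delta, Gus), (31, Delta, Ned), (4, Echo, Xia)}
π[aid, title]: project onto (aid, title) (1 duplicate(s) eliminated) → {(14, Echo), (16, Delta), (27, Beta), (31, Delta), (4, Echo)}

{(14, Echo), (16, Delta), (27, Beta), (31, Delta), (4, Echo)}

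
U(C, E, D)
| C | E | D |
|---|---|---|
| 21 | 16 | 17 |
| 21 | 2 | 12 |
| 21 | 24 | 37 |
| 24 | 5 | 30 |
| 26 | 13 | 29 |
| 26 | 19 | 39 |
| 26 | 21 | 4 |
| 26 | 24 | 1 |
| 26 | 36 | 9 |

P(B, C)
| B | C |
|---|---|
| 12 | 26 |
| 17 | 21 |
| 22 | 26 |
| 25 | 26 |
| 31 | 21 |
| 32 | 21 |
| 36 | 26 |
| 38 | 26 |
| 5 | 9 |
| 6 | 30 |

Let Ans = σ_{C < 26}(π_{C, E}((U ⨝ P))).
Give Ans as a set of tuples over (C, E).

{(21, 16), (21, 2), (21, 24)}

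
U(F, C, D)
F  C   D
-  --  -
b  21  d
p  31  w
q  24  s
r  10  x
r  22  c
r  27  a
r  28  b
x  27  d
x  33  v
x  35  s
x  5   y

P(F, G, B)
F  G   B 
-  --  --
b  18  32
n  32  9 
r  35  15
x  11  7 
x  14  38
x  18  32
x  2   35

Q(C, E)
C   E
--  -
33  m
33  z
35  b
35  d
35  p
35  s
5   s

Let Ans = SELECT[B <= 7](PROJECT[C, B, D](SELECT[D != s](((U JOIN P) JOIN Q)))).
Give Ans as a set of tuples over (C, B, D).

{(33, 7, v), (5, 7, y)}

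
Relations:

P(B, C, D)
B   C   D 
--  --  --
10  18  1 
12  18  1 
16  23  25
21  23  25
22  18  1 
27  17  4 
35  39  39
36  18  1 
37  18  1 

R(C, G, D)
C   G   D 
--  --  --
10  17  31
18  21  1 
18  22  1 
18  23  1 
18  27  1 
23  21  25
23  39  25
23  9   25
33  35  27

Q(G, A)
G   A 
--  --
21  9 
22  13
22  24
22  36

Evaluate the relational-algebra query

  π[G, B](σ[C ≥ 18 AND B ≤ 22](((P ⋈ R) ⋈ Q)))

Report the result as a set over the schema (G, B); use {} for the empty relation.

P ⋈ R (natural join on C, D): {(10, 18, 1, 21), (10, 18, 1, 22), (10, 18, 1, 23), (10, 18, 1, 27), (12, 18, 1, 21), (12, 18, 1, 22), (12, 18, 1, 23), (12, 18, 1, 27), (16, 23, 25, 21), (16, 23, 25, 39), (16, 23, 25, 9), (21, 23, 25, 21), (21, 23, 25, 39), (21, 23, 25, 9), (22, 18, 1, 21), (22, 18, 1, 22), (22, 18, 1, 23), (22, 18, 1, 27), (36, 18, 1, 21), (36, 18, 1, 22), (36, 18, 1, 23), (36, 18, 1, 27), (37, 18, 1, 21), (37, 18, 1, 22), (37, 18, 1, 23), (37, 18, 1, 27)}
(P ⋈ R) ⋈ Q (natural join on G): {(10, 18, 1, 21, 9), (10, 18, 1, 22, 13), (10, 18, 1, 22, 24), (10, 18, 1, 22, 36), (12, 18, 1, 21, 9), (12, 18, 1, 22, 13), (12, 18, 1, 22, 24), (12, 18, 1, 22, 36), (16, 23, 25, 21, 9), (21, 23, 25, 21, 9), (22, 18, 1, 21, 9), (22, 18, 1, 22, 13), (22, 18, 1, 22, 24), (22, 18, 1, 22, 36), (36, 18, 1, 21, 9), (36, 18, 1, 22, 13), (36, 18, 1, 22, 24), (36, 18, 1, 22, 36), (37, 18, 1, 21, 9), (37, 18, 1, 22, 13), (37, 18, 1, 22, 24), (37, 18, 1, 22, 36)}
σ[C ≥ 18 AND B ≤ 22]: keep tuples satisfying C ≥ 18 AND B ≤ 22 → {(10, 18, 1, 21, 9), (10, 18, 1, 22, 13), (10, 18, 1, 22, 24), (10, 18, 1, 22, 36), (12, 18, 1, 21, 9), (12, 18, 1, 22, 13), (12, 18, 1, 22, 24), (12, 18, 1, 22, 36), (16, 23, 25, 21, 9), (21, 23, 25, 21, 9), (22, 18, 1, 21, 9), (22, 18, 1, 22, 13), (22, 18, 1, 22, 24), (22, 18, 1, 22, 36)}
π_{G, B} gives {(21, 10), (21, 12), (21, 16), (21, 21), (21, 22), (22, 10), (22, 12), (22, 22)} (6 duplicate(s) eliminated).

{(21, 10), (21, 12), (21, 16), (21, 21), (21, 22), (22, 10), (22, 12), (22, 22)}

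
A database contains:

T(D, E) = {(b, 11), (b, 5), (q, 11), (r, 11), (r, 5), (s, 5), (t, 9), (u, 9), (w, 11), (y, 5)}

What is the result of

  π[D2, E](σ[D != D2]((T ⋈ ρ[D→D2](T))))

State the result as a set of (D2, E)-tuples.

ρ[D→D2]: schema becomes (D2, E); tuples unchanged.
Joining T and ρ[D→D2](T) on E yields {(b, 11, b), (b, 11, q), (b, 11, r), (b, 11, w), (b, 5, b), (b, 5, r), (b, 5, s), (b, 5, y), (q, 11, b), (q, 11, q), (q, 11, r), (q, 11, w), (r, 11, b), (r, 11, q), (r, 11, r), (r, 11, w), (r, 5, b), (r, 5, r), (r, 5, s), (r, 5, y), (s, 5, b), (s, 5, r), (s, 5, s), (s, 5, y), (t, 9, t), (t, 9, u), (u, 9, t), (u, 9, u), (w, 11, b), (w, 11, q), (w, 11, r), (w, 11, w), (y, 5, b), (y, 5, r), (y, 5, s), (y, 5, y)}.
Selection D != D2: {(b, 11, q), (b, 11, r), (b, 11, w), (b, 5, r), (b, 5, s), (b, 5, y), (q, 11, b), (q, 11, r), (q, 11, w), (r, 11, b), (r, 11, q), (r, 11, w), (r, 5, b), (r, 5, s), (r, 5, y), (s, 5, b), (s, 5, r), (s, 5, y), (t, 9, u), (u, 9, t), (w, 11, b), (w, 11, q), (w, 11, r), (y, 5, b), (y, 5, r), (y, 5, s)}
π[D2, E]: project onto (D2, E) (16 duplicate(s) eliminated) → {(b, 11), (b, 5), (q, 11), (r, 11), (r, 5), (s, 5), (t, 9), (u, 9), (w, 11), (y, 5)}

{(b, 11), (b, 5), (q, 11), (r, 11), (r, 5), (s, 5), (t, 9), (u, 9), (w, 11), (y, 5)}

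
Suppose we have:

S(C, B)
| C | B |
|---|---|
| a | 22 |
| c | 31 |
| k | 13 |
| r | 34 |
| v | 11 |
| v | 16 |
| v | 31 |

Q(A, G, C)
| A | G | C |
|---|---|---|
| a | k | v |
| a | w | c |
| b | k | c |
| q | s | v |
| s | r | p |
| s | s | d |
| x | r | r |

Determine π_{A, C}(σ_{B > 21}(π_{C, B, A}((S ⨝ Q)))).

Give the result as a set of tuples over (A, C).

Joining S and Q on C yields {(c, 31, a, w), (c, 31, b, k), (r, 34, x, r), (v, 11, a, k), (v, 11, q, s), (v, 16, a, k), (v, 16, q, s), (v, 31, a, k), (v, 31, q, s)}.
π[C, B, A]: project onto (C, B, A) → {(c, 31, a), (c, 31, b), (r, 34, x), (v, 11, a), (v, 11, q), (v, 16, a), (v, 16, q), (v, 31, a), (v, 31, q)}
Filtering on B > 21 leaves {(c, 31, a), (c, 31, b), (r, 34, x), (v, 31, a), (v, 31, q)}.
π[A, C]: project onto (A, C) → {(a, c), (a, v), (b, c), (q, v), (x, r)}

{(a, c), (a, v), (b, c), (q, v), (x, r)}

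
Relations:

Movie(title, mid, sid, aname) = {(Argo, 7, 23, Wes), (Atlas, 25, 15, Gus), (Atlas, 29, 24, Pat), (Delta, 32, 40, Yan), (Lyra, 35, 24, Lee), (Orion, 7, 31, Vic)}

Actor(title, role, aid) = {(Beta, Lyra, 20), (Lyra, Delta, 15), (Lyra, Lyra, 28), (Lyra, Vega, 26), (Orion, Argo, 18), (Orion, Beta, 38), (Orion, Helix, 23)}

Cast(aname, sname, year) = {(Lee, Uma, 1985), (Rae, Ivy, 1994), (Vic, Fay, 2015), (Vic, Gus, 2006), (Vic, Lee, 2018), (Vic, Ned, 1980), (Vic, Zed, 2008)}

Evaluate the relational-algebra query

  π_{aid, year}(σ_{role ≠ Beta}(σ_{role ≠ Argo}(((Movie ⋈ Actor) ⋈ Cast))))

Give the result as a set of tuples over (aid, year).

{(15, 1985), (23, 1980), (23, 2006), (23, 2008), (23, 2015), (23, 2018), (26, 1985), (28, 1985)}

Movie ⋈ Actor (natural join on title): {(Lyra, 35, 24, Lee, Delta, 15), (Lyra, 35, 24, Lee, Lyra, 28), (Lyra, 35, 24, Lee, Vega, 26), (Orion, 7, 31, Vic, Argo, 18), (Orion, 7, 31, Vic, Beta, 38), (Orion, 7, 31, Vic, Helix, 23)}
(Movie ⋈ Actor) ⋈ Cast (natural join on aname): {(Lyra, 35, 24, Lee, Delta, 15, Uma, 1985), (Lyra, 35, 24, Lee, Lyra, 28, Uma, 1985), (Lyra, 35, 24, Lee, Vega, 26, Uma, 1985), (Orion, 7, 31, Vic, Argo, 18, Fay, 2015), (Orion, 7, 31, Vic, Argo, 18, Gus, 2006), (Orion, 7, 31, Vic, Argo, 18, Lee, 2018), (Orion, 7, 31, Vic, Argo, 18, Ned, 1980), (Orion, 7, 31, Vic, Argo, 18, Zed, 2008), (Orion, 7, 31, Vic, Beta, 38, Fay, 2015), (Orion, 7, 31, Vic, Beta, 38, Gus, 2006), (Orion, 7, 31, Vic, Beta, 38, Lee, 2018), (Orion, 7, 31, Vic, Beta, 38, Ned, 1980), (Orion, 7, 31, Vic, Beta, 38, Zed, 2008), (Orion, 7, 31, Vic, Helix, 23, Fay, 2015), (Orion, 7, 31, Vic, Helix, 23, Gus, 2006), (Orion, 7, 31, Vic, Helix, 23, Lee, 2018), (Orion, 7, 31, Vic, Helix, 23, Ned, 1980), (Orion, 7, 31, Vic, Helix, 23, Zed, 2008)}
Selection role ≠ Argo: {(Lyra, 35, 24, Lee, Delta, 15, Uma, 1985), (Lyra, 35, 24, Lee, Lyra, 28, Uma, 1985), (Lyra, 35, 24, Lee, Vega, 26, Uma, 1985), (Orion, 7, 31, Vic, Beta, 38, Fay, 2015), (Orion, 7, 31, Vic, Beta, 38, Gus, 2006), (Orion, 7, 31, Vic, Beta, 38, Lee, 2018), (Orion, 7, 31, Vic, Beta, 38, Ned, 1980), (Orion, 7, 31, Vic, Beta, 38, Zed, 2008), (Orion, 7, 31, Vic, Helix, 23, Fay, 2015), (Orion, 7, 31, Vic, Helix, 23, Gus, 2006), (Orion, 7, 31, Vic, Helix, 23, Lee, 2018), (Orion, 7, 31, Vic, Helix, 23, Ned, 1980), (Orion, 7, 31, Vic, Helix, 23, Zed, 2008)}
Selection role ≠ Beta: {(Lyra, 35, 24, Lee, Delta, 15, Uma, 1985), (Lyra, 35, 24, Lee, Lyra, 28, Uma, 1985), (Lyra, 35, 24, Lee, Vega, 26, Uma, 1985), (Orion, 7, 31, Vic, Helix, 23, Fay, 2015), (Orion, 7, 31, Vic, Helix, 23, Gus, 2006), (Orion, 7, 31, Vic, Helix, 23, Lee, 2018), (Orion, 7, 31, Vic, Helix, 23, Ned, 1980), (Orion, 7, 31, Vic, Helix, 23, Zed, 2008)}
Projecting to aid, year: {(15, 1985), (23, 1980), (23, 2006), (23, 2008), (23, 2015), (23, 2018), (26, 1985), (28, 1985)}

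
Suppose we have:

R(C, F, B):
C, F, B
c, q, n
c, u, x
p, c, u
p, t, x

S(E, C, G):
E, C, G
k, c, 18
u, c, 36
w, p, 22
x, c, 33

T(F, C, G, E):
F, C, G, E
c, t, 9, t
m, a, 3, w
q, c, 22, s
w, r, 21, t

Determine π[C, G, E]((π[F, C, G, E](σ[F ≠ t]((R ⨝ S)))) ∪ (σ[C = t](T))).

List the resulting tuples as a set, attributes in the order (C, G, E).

Natural join on C: {(c, q, n, k, 18), (c, q, n, u, 36), (c, q, n, x, 33), (c, u, x, k, 18), (c, u, x, u, 36), (c, u, x, x, 33), (p, c, u, w, 22), (p, t, x, w, 22)}
σ[F ≠ t]: keep tuples satisfying F ≠ t → {(c, q, n, k, 18), (c, q, n, u, 36), (c, q, n, x, 33), (c, u, x, k, 18), (c, u, x, u, 36), (c, u, x, x, 33), (p, c, u, w, 22)}
Projecting to F, C, G, E: {(c, p, 22, w), (q, c, 18, k), (q, c, 33, x), (q, c, 36, u), (u, c, 18, k), (u, c, 33, x), (u, c, 36, u)}
σ[C = t]: keep tuples satisfying C = t → {(c, t, 9, t)}
Taking the union: {(c, p, 22, w), (c, t, 9, t), (q, c, 18, k), (q, c, 33, x), (q, c, 36, u), (u, c, 18, k), (u, c, 33, x), (u, c, 36, u)}
Projecting to C, G, E (3 duplicate(s) eliminated): {(c, 18, k), (c, 33, x), (c, 36, u), (p, 22, w), (t, 9, t)}

{(c, 18, k), (c, 33, x), (c, 36, u), (p, 22, w), (t, 9, t)}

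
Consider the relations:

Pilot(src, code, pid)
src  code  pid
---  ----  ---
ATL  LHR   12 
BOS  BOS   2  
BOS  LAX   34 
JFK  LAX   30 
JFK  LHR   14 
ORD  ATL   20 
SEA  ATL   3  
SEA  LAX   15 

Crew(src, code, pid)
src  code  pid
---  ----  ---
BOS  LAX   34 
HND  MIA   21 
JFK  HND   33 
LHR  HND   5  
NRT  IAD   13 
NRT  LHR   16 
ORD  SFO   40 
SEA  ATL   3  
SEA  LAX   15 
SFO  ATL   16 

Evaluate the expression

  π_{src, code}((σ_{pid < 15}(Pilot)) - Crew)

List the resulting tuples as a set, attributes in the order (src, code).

{(ATL, LHR), (BOS, BOS), (JFK, LHR)}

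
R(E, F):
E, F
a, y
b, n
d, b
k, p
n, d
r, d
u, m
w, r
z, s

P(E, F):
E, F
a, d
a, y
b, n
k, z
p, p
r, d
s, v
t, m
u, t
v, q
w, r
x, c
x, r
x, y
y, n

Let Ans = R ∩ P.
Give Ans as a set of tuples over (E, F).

{(a, y), (b, n), (r, d), (w, r)}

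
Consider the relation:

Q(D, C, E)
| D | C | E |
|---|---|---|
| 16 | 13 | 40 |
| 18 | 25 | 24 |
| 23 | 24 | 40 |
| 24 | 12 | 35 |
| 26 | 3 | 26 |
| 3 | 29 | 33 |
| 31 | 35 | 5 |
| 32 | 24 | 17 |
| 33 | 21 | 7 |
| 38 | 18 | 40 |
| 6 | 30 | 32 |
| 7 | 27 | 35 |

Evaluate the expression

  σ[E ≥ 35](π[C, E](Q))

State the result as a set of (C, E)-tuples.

π_{C, E} gives {(12, 35), (13, 40), (18, 40), (21, 7), (24, 17), (24, 40), (25, 24), (27, 35), (29, 33), (3, 26), (30, 32), (35, 5)}.
Selection E ≥ 35: {(12, 35), (13, 40), (18, 40), (24, 40), (27, 35)}

{(12, 35), (13, 40), (18, 40), (24, 40), (27, 35)}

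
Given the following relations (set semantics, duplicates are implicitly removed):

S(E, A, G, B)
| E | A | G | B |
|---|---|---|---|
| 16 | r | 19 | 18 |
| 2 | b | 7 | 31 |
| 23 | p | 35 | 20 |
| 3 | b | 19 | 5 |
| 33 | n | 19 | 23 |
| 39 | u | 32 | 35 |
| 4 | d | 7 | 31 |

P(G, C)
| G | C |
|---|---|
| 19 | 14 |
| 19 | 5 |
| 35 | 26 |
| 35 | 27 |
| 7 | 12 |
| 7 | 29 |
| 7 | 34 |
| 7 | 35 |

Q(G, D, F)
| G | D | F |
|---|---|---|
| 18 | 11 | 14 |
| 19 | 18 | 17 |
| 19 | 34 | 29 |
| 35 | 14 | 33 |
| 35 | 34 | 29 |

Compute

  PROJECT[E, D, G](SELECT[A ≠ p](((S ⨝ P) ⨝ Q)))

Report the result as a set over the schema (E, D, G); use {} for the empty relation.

{(16, 18, 19), (16, 34, 19), (3, 18, 19), (3, 34, 19), (33, 18, 19), (33, 34, 19)}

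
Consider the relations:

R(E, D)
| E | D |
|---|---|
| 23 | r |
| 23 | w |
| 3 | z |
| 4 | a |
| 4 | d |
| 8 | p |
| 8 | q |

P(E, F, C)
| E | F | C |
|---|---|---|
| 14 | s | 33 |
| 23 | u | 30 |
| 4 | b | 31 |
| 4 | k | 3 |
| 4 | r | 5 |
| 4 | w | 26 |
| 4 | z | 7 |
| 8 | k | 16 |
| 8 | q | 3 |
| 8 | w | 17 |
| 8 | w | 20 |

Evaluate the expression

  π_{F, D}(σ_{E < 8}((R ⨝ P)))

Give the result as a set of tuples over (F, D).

R ⋈ P (natural join on E): {(23, r, u, 30), (23, w, u, 30), (4, a, b, 31), (4, a, k, 3), (4, a, r, 5), (4, a, w, 26), (4, a, z, 7), (4, d, b, 31), (4, d, k, 3), (4, d, r, 5), (4, d, w, 26), (4, d, z, 7), (8, p, k, 16), (8, p, q, 3), (8, p, w, 17), (8, p, w, 20), (8, q, k, 16), (8, q, q, 3), (8, q, w, 17), (8, q, w, 20)}
Apply σ_{E < 8}; surviving tuples: {(4, a, b, 31), (4, a, k, 3), (4, a, r, 5), (4, a, w, 26), (4, a, z, 7), (4, d, b, 31), (4, d, k, 3), (4, d, r, 5), (4, d, w, 26), (4, d, z, 7)}
π[F, D]: project onto (F, D) → {(b, a), (b, d), (k, a), (k, d), (r, a), (r, d), (w, a), (w, d), (z, a), (z, d)}

{(b, a), (b, d), (k, a), (k, d), (r, a), (r, d), (w, a), (w, d), (z, a), (z, d)}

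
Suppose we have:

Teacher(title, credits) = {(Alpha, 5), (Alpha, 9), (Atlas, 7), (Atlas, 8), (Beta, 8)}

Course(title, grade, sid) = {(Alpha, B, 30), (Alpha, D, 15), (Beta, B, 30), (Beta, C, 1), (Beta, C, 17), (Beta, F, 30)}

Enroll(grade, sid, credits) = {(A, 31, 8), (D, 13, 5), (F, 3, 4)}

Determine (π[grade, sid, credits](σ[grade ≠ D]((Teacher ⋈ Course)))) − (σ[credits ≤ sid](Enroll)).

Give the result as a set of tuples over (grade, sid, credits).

Natural join on title: {(Alpha, 5, B, 30), (Alpha, 5, D, 15), (Alpha, 9, B, 30), (Alpha, 9, D, 15), (Beta, 8, B, 30), (Beta, 8, C, 1), (Beta, 8, C, 17), (Beta, 8, F, 30)}
σ[grade ≠ D]: keep tuples satisfying grade ≠ D → {(Alpha, 5, B, 30), (Alpha, 9, B, 30), (Beta, 8, B, 30), (Beta, 8, C, 1), (Beta, 8, C, 17), (Beta, 8, F, 30)}
Projecting to grade, sid, credits: {(B, 30, 5), (B, 30, 8), (B, 30, 9), (C, 1, 8), (C, 17, 8), (F, 30, 8)}
σ[credits ≤ sid]: keep tuples satisfying credits ≤ sid → {(A, 31, 8), (D, 13, 5)}
Taking the difference: {(B, 30, 5), (B, 30, 8), (B, 30, 9), (C, 1, 8), (C, 17, 8), (F, 30, 8)}

{(B, 30, 5), (B, 30, 8), (B, 30, 9), (C, 1, 8), (C, 17, 8), (F, 30, 8)}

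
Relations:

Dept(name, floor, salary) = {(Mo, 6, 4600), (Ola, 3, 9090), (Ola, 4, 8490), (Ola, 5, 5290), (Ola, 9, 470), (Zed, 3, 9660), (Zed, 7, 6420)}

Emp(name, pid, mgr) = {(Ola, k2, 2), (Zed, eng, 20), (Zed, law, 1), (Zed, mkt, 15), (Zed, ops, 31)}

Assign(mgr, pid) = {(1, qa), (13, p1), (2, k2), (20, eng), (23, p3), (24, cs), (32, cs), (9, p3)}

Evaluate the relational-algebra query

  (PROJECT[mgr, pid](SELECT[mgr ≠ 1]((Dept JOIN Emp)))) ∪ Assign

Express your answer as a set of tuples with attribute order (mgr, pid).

{(1, qa), (13, p1), (15, mkt), (2, k2), (20, eng), (23, p3), (24, cs), (31, ops), (32, cs), (9, p3)}

Joining Dept and Emp on name yields {(Ola, 3, 9090, k2, 2), (Ola, 4, 8490, k2, 2), (Ola, 5, 5290, k2, 2), (Ola, 9, 470, k2, 2), (Zed, 3, 9660, eng, 20), (Zed, 3, 9660, law, 1), (Zed, 3, 9660, mkt, 15), (Zed, 3, 9660, ops, 31), (Zed, 7, 6420, eng, 20), (Zed, 7, 6420, law, 1), (Zed, 7, 6420, mkt, 15), (Zed, 7, 6420, ops, 31)}.
Selection mgr ≠ 1: {(Ola, 3, 9090, k2, 2), (Ola, 4, 8490, k2, 2), (Ola, 5, 5290, k2, 2), (Ola, 9, 470, k2, 2), (Zed, 3, 9660, eng, 20), (Zed, 3, 9660, mkt, 15), (Zed, 3, 9660, ops, 31), (Zed, 7, 6420, eng, 20), (Zed, 7, 6420, mkt, 15), (Zed, 7, 6420, ops, 31)}
π[mgr, pid]: project onto (mgr, pid) (6 duplicate(s) eliminated) → {(15, mkt), (2, k2), (20, eng), (31, ops)}
Union: {(15, mkt), (2, k2), (20, eng), (31, ops)} with {(1, qa), (13, p1), (2, k2), (20, eng), (23, p3), (24, cs), (32, cs), (9, p3)} → {(1, qa), (13, p1), (15, mkt), (2, k2), (20, eng), (23, p3), (24, cs), (31, ops), (32, cs), (9, p3)}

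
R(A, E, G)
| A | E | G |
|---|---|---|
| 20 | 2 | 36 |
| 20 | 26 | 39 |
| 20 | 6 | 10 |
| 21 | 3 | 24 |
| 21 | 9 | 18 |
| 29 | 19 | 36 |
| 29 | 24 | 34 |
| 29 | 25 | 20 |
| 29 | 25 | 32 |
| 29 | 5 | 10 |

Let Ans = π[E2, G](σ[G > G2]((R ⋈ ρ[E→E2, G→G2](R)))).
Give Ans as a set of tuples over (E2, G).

ρ[E→E2, G→G2]: schema becomes (A, E2, G2); tuples unchanged.
Joining R and ρ[E→E2, G→G2](R) on A yields {(20, 2, 36, 2, 36), (20, 2, 36, 26, 39), (20, 2, 36, 6, 10), (20, 26, 39, 2, 36), (20, 26, 39, 26, 39), (20, 26, 39, 6, 10), (20, 6, 10, 2, 36), (20, 6, 10, 26, 39), (20, 6, 10, 6, 10), (21, 3, 24, 3, 24), (21, 3, 24, 9, 18), (21, 9, 18, 3, 24), (21, 9, 18, 9, 18), (29, 19, 36, 19, 36), (29, 19, 36, 24, 34), (29, 19, 36, 25, 20), (29, 19, 36, 25, 32), (29, 19, 36, 5, 10), (29, 24, 34, 19, 36), (29, 24, 34, 24, 34), (29, 24, 34, 25, 20), (29, 24, 34, 25, 32), (29, 24, 34, 5, 10), (29, 25, 20, 19, 36), (29, 25, 20, 24, 34), (29, 25, 20, 25, 20), (29, 25, 20, 25, 32), (29, 25, 20, 5, 10), (29, 25, 32, 19, 36), (29, 25, 32, 24, 34), (29, 25, 32, 25, 20), (29, 25, 32, 25, 32), (29, 25, 32, 5, 10), (29, 5, 10, 19, 36), (29, 5, 10, 24, 34), (29, 5, 10, 25, 20), (29, 5, 10, 25, 32), (29, 5, 10, 5, 10)}.
Filtering on G > G2 leaves {(20, 2, 36, 6, 10), (20, 26, 39, 2, 36), (20, 26, 39, 6, 10), (21, 3, 24, 9, 18), (29, 19, 36, 24, 34), (29, 19, 36, 25, 20), (29, 19, 36, 25, 32), (29, 19, 36, 5, 10), (29, 24, 34, 25, 20), (29, 24, 34, 25, 32), (29, 24, 34, 5, 10), (29, 25, 20, 5, 10), (29, 25, 32, 25, 20), (29, 25, 32, 5, 10)}.
Projecting to E2, G (2 duplicate(s) eliminated): {(2, 39), (24, 36), (25, 32), (25, 34), (25, 36), (5, 20), (5, 32), (5, 34), (5, 36), (6, 36), (6, 39), (9, 24)}

{(2, 39), (24, 36), (25, 32), (25, 34), (25, 36), (5, 20), (5, 32), (5, 34), (5, 36), (6, 36), (6, 39), (9, 24)}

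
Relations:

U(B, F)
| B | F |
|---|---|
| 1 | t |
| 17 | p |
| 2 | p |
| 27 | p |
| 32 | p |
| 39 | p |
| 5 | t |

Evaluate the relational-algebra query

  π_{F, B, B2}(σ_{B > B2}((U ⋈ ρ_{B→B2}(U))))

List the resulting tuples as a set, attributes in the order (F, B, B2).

{(p, 17, 2), (p, 27, 17), (p, 27, 2), (p, 32, 17), (p, 32, 2), (p, 32, 27), (p, 39, 17), (p, 39, 2), (p, 39, 27), (p, 39, 32), (t, 5, 1)}

ρ[B→B2]: schema becomes (B2, F); tuples unchanged.
Joining U and ρ_{B→B2}(U) on F yields {(1, t, 1), (1, t, 5), (17, p, 17), (17, p, 2), (17, p, 27), (17, p, 32), (17, p, 39), (2, p, 17), (2, p, 2), (2, p, 27), (2, p, 32), (2, p, 39), (27, p, 17), (27, p, 2), (27, p, 27), (27, p, 32), (27, p, 39), (32, p, 17), (32, p, 2), (32, p, 27), (32, p, 32), (32, p, 39), (39, p, 17), (39, p, 2), (39, p, 27), (39, p, 32), (39, p, 39), (5, t, 1), (5, t, 5)}.
Selection B > B2: {(17, p, 2), (27, p, 17), (27, p, 2), (32, p, 17), (32, p, 2), (32, p, 27), (39, p, 17), (39, p, 2), (39, p, 27), (39, p, 32), (5, t, 1)}
Projecting to F, B, B2: {(p, 17, 2), (p, 27, 17), (p, 27, 2), (p, 32, 17), (p, 32, 2), (p, 32, 27), (p, 39, 17), (p, 39, 2), (p, 39, 27), (p, 39, 32), (t, 5, 1)}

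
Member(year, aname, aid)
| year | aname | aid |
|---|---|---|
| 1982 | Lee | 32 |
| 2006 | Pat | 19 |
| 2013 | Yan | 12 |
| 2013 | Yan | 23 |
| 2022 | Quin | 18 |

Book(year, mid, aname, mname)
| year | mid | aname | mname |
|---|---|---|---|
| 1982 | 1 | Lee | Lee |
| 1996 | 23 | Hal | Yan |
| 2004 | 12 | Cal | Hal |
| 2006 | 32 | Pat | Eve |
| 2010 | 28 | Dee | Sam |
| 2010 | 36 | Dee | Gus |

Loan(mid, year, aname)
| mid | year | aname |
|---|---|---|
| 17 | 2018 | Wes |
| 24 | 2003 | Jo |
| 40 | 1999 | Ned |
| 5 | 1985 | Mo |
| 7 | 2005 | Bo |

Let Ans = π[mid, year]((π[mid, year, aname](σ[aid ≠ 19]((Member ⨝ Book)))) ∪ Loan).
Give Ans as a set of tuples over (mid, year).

{(1, 1982), (17, 2018), (24, 2003), (40, 1999), (5, 1985), (7, 2005)}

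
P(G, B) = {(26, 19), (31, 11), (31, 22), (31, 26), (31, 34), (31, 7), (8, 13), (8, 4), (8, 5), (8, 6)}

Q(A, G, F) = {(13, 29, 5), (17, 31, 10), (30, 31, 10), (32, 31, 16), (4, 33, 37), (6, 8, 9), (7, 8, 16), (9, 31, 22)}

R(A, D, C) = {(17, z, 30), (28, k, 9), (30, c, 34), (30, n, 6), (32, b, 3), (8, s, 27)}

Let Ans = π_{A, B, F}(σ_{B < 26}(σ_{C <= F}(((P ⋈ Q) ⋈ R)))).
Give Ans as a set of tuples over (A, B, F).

{(30, 11, 10), (30, 22, 10), (30, 7, 10), (32, 11, 16), (32, 22, 16), (32, 7, 16)}

Joining P and Q on G yields {(31, 11, 17, 10), (31, 11, 30, 10), (31, 11, 32, 16), (31, 11, 9, 22), (31, 22, 17, 10), (31, 22, 30, 10), (31, 22, 32, 16), (31, 22, 9, 22), (31, 26, 17, 10), (31, 26, 30, 10), (31, 26, 32, 16), (31, 26, 9, 22), (31, 34, 17, 10), (31, 34, 30, 10), (31, 34, 32, 16), (31, 34, 9, 22), (31, 7, 17, 10), (31, 7, 30, 10), (31, 7, 32, 16), (31, 7, 9, 22), (8, 13, 6, 9), (8, 13, 7, 16), (8, 4, 6, 9), (8, 4, 7, 16), (8, 5, 6, 9), (8, 5, 7, 16), (8, 6, 6, 9), (8, 6, 7, 16)}.
Joining (P ⋈ Q) and R on A yields {(31, 11, 17, 10, z, 30), (31, 11, 30, 10, c, 34), (31, 11, 30, 10, n, 6), (31, 11, 32, 16, b, 3), (31, 22, 17, 10, z, 30), (31, 22, 30, 10, c, 34), (31, 22, 30, 10, n, 6), (31, 22, 32, 16, b, 3), (31, 26, 17, 10, z, 30), (31, 26, 30, 10, c, 34), (31, 26, 30, 10, n, 6), (31, 26, 32, 16, b, 3), (31, 34, 17, 10, z, 30), (31, 34, 30, 10, c, 34), (31, 34, 30, 10, n, 6), (31, 34, 32, 16, b, 3), (31, 7, 17, 10, z, 30), (31, 7, 30, 10, c, 34), (31, 7, 30, 10, n, 6), (31, 7, 32, 16, b, 3)}.
Apply σ_{C <= F}; surviving tuples: {(31, 11, 30, 10, n, 6), (31, 11, 32, 16, b, 3), (31, 22, 30, 10, n, 6), (31, 22, 32, 16, b, 3), (31, 26, 30, 10, n, 6), (31, 26, 32, 16, b, 3), (31, 34, 30, 10, n, 6), (31, 34, 32, 16, b, 3), (31, 7, 30, 10, n, 6), (31, 7, 32, 16, b, 3)}
Apply σ_{B < 26}; surviving tuples: {(31, 11, 30, 10, n, 6), (31, 11, 32, 16, b, 3), (31, 22, 30, 10, n, 6), (31, 22, 32, 16, b, 3), (31, 7, 30, 10, n, 6), (31, 7, 32, 16, b, 3)}
π[A, B, F]: project onto (A, B, F) → {(30, 11, 10), (30, 22, 10), (30, 7, 10), (32, 11, 16), (32, 22, 16), (32, 7, 16)}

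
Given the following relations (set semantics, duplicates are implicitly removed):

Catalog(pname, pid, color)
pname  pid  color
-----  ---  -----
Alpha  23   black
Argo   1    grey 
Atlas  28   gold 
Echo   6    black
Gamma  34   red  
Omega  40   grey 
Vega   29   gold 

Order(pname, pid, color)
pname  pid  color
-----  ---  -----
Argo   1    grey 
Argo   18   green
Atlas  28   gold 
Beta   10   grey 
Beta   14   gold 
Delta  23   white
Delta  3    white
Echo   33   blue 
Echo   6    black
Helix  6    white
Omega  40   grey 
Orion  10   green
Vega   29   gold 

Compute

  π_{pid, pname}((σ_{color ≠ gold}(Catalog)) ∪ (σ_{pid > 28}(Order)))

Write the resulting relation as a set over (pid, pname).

Filtering on color ≠ gold leaves {(Alpha, 23, black), (Argo, 1, grey), (Echo, 6, black), (Gamma, 34, red), (Omega, 40, grey)}.
Filtering on pid > 28 leaves {(Echo, 33, blue), (Omega, 40, grey), (Vega, 29, gold)}.
Set union of the two operands is {(Alpha, 23, black), (Argo, 1, grey), (Echo, 33, blue), (Echo, 6, black), (Gamma, 34, red), (Omega, 40, grey), (Vega, 29, gold)}.
π[pid, pname]: project onto (pid, pname) → {(1, Argo), (23, Alpha), (29, Vega), (33, Echo), (34, Gamma), (40, Omega), (6, Echo)}

{(1, Argo), (23, Alpha), (29, Vega), (33, Echo), (34, Gamma), (40, Omega), (6, Echo)}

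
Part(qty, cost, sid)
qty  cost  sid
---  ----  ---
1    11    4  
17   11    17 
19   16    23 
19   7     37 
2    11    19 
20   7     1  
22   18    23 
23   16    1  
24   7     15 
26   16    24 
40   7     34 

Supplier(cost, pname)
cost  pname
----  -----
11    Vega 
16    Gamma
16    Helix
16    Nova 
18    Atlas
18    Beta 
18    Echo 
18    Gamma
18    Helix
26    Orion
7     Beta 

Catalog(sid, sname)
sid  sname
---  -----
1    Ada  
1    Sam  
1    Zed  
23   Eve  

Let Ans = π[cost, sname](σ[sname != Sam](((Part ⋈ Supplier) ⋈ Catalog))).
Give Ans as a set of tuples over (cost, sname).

{(16, Ada), (16, Eve), (16, Zed), (18, Eve), (7, Ada), (7, Zed)}

Joining Part and Supplier on cost yields {(1, 11, 4, Vega), (17, 11, 17, Vega), (19, 16, 23, Gamma), (19, 16, 23, Helix), (19, 16, 23, Nova), (19, 7, 37, Beta), (2, 11, 19, Vega), (20, 7, 1, Beta), (22, 18, 23, Atlas), (22, 18, 23, Beta), (22, 18, 23, Echo), (22, 18, 23, Gamma), (22, 18, 23, Helix), (23, 16, 1, Gamma), (23, 16, 1, Helix), (23, 16, 1, Nova), (24, 7, 15, Beta), (26, 16, 24, Gamma), (26, 16, 24, Helix), (26, 16, 24, Nova), (40, 7, 34, Beta)}.
Joining (Part ⋈ Supplier) and Catalog on sid yields {(19, 16, 23, Gamma, Eve), (19, 16, 23, Helix, Eve), (19, 16, 23, Nova, Eve), (20, 7, 1, Beta, Ada), (20, 7, 1, Beta, Sam), (20, 7, 1, Beta, Zed), (22, 18, 23, Atlas, Eve), (22, 18, 23, Beta, Eve), (22, 18, 23, Echo, Eve), (22, 18, 23, Gamma, Eve), (22, 18, 23, Helix, Eve), (23, 16, 1, Gamma, Ada), (23, 16, 1, Gamma, Sam), (23, 16, 1, Gamma, Zed), (23, 16, 1, Helix, Ada), (23, 16, 1, Helix, Sam), (23, 16, 1, Helix, Zed), (23, 16, 1, Nova, Ada), (23, 16, 1, Nova, Sam), (23, 16, 1, Nova, Zed)}.
Filtering on sname != Sam leaves {(19, 16, 23, Gamma, Eve), (19, 16, 23, Helix, Eve), (19, 16, 23, Nova, Eve), (20, 7, 1, Beta, Ada), (20, 7, 1, Beta, Zed), (22, 18, 23, Atlas, Eve), (22, 18, 23, Beta, Eve), (22, 18, 23, Echo, Eve), (22, 18, 23, Gamma, Eve), (22, 18, 23, Helix, Eve), (23, 16, 1, Gamma, Ada), (23, 16, 1, Gamma, Zed), (23, 16, 1, Helix, Ada), (23, 16, 1, Helix, Zed), (23, 16, 1, Nova, Ada), (23, 16, 1, Nova, Zed)}.
π_{cost, sname} gives {(16, Ada), (16, Eve), (16, Zed), (18, Eve), (7, Ada), (7, Zed)} (10 duplicate(s) eliminated).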